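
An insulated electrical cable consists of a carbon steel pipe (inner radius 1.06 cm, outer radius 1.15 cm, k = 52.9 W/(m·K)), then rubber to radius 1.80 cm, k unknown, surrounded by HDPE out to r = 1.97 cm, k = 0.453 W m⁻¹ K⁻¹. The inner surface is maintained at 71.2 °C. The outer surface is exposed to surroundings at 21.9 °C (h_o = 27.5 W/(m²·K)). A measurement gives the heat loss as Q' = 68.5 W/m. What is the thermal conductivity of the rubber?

k = 0.181 W/m·K

ΣR = ΔT/Q' = |71.2 − 21.9|/68.5 = 0.7197 m·K/W
Known resistances:
  R'_carbon steel = ln(0.0115/0.0106)/(2πk) = 0.08149/(2π·52.9) = 2.452×10^-4 m·K/W
  R'_HDPE = ln(0.0197/0.0180)/(2πk) = 0.09025/(2π·0.453) = 0.03171 m·K/W
  R'_conv,out = 1/(2πr h) = 1/(2π·0.0197·27.5) = 0.2938 m·K/W
R_rubber = ΣR − ΣR_known = 0.7197 − 0.3258 = 0.3939 m·K/W
ln(r₂/r₁)/(2πk) = 0.3939 ⇒ k = 0.4480/(2π·0.3939) = 0.181 W/m·K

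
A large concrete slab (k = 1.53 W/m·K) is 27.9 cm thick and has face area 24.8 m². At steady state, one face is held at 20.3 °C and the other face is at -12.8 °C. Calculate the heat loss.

Q = 4.50 kW

Q = kA·ΔT/L = 1.53 × 24.8 × |20.3 °C − -12.8 °C| / 0.279 = 4500 W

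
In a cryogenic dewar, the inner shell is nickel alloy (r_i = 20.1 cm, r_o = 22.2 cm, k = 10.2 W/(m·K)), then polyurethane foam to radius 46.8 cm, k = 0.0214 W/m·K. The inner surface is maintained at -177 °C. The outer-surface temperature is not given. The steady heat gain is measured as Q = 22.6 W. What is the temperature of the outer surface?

T_out = 22.1 °C

Series resistances:
  R_nickel alloy = (1/0.201 − 1/0.222)/(4πk) = 0.4706/(4π·10.2) = 0.003672 K/W
  R_polyurethane foam = (1/0.222 − 1/0.468)/(4πk) = 2.368/(4π·0.0214) = 8.805 K/W
ΣR = 8.808 K/W
ΔT = Q·ΣR = 22.6 × 8.808 = 199.1 K
Heat flows inward, so T_out = T_in + ΔT = -177 + 199.1 = 22.1 °C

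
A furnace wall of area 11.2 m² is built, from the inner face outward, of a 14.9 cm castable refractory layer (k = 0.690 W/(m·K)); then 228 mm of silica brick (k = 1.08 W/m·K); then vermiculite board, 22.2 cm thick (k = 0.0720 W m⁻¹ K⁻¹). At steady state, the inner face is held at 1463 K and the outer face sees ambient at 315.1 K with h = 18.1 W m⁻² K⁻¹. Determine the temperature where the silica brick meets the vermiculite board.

T = 1326 K

Resistance network (inner→outer):
  R_castable refractory = L/(kA) = 0.149/(0.690·11.2) = 0.01928 K/W
  R_silica brick = L/(kA) = 0.228/(1.08·11.2) = 0.01885 K/W
  R_vermiculite board = L/(kA) = 0.222/(0.0720·11.2) = 0.2753 K/W
  R_conv,out = 1/(hA) = 1/(18.1·11.2) = 0.004933 K/W
ΣR = 0.01928 + 0.01885 + 0.2753 + 0.004933 = 0.3184 K/W
Q = ΔT/ΣR = (1463 K − 315.1 K)/0.3184 = 3605 W
From the inner boundary to the silica brick/vermiculite board interface, ΣR_partial = 0.03813 K/W.
T_interface = T_in − Q·ΣR_partial = 1463 K − (3605)(0.03813) = 1326 K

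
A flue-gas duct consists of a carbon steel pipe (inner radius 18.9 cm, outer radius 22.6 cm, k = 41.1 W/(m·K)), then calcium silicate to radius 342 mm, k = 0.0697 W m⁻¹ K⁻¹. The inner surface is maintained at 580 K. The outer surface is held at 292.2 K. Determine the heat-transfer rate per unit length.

Series thermal resistances, inner to outer:
  R'_carbon steel = ln(0.226/0.189)/(2πk) = 0.1788/(2π·41.1) = 6.923×10^-4 m·K/W
  R'_calcium silicate = ln(0.342/0.226)/(2πk) = 0.4143/(2π·0.0697) = 0.9460 m·K/W
ΣR = 6.923×10^-4 + 0.9460 = 0.9467 m·K/W
Q' = ΔT/ΣR = (580 K − 292.2 K)/0.9467 = 304 W/m

Q' = 304 W/m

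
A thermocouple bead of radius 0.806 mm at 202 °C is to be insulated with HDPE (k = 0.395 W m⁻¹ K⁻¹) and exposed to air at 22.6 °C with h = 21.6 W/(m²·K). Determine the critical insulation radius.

For a sphere, r_cr = 2k_ins/h = 2·0.395/21.6 = 0.0366 m = 3.66 cm

r_cr = 3.66 cm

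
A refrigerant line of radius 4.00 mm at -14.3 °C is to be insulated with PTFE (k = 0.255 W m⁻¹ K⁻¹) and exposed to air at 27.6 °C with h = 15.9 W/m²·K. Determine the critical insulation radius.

For a cylinder, r_cr = k_ins/h = 0.255/15.9 = 0.0160 m = 1.60 cm

r_cr = 1.60 cm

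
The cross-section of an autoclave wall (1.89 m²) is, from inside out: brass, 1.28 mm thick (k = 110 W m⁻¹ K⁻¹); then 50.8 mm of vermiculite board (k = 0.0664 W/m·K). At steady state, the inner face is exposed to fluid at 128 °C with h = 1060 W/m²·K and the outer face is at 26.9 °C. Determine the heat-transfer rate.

Q = 249 W

Resistance network (inner→outer):
  R_conv,in = 1/(hA) = 1/(1060·1.89) = 4.992×10^-4 K/W
  R_brass = L/(kA) = 0.00128/(110·1.89) = 6.157×10^-6 K/W
  R_vermiculite board = L/(kA) = 0.0508/(0.0664·1.89) = 0.4048 K/W
ΣR = 4.992×10^-4 + 6.157×10^-6 + 0.4048 = 0.4053 K/W
Q = ΔT/ΣR = (128 °C − 26.9 °C)/0.4053 = 249 W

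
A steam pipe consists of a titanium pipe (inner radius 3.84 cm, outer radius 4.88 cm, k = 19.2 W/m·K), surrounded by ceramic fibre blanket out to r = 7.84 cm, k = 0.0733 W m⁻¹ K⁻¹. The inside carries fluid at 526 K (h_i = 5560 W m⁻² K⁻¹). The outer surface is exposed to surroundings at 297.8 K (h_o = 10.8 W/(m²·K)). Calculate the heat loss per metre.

Q' = 187 W/m

Treat each layer as a resistance in series:
  R'_conv,in = 1/(2πr h) = 1/(2π·0.0384·5560) = 7.454×10^-4 m·K/W
  R'_titanium = ln(0.0488/0.0384)/(2πk) = 0.2397/(2π·19.2) = 0.001987 m·K/W
  R'_ceramic fibre blanket = ln(0.0784/0.0488)/(2πk) = 0.4741/(2π·0.0733) = 1.029 m·K/W
  R'_conv,out = 1/(2πr h) = 1/(2π·0.0784·10.8) = 0.1880 m·K/W
ΣR = 7.454×10^-4 + 0.001987 + 1.029 + 0.1880 = 1.220 m·K/W
Q' = ΔT/ΣR = (526 K − 297.8 K)/1.220 = 187 W/m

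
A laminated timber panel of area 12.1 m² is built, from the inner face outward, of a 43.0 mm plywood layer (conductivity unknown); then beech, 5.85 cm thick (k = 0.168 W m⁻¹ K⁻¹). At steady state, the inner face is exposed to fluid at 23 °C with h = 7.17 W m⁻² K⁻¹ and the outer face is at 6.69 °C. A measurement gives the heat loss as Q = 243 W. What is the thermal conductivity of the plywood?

k = 0.133 W/m·K

ΣR = ΔT/Q = |23 − 6.69|/243 = 0.06712 K/W
Known resistances:
  R_conv,in = 1/(hA) = 1/(7.17·12.1) = 0.01153 K/W
  R_beech = L/(kA) = 0.0585/(0.168·12.1) = 0.02878 K/W
R_plywood = ΣR − ΣR_known = 0.06712 − 0.04031 = 0.02681 K/W
L/(kA) = 0.02681 ⇒ k = 0.0430/(0.02681·12.1) = 0.133 W/m·K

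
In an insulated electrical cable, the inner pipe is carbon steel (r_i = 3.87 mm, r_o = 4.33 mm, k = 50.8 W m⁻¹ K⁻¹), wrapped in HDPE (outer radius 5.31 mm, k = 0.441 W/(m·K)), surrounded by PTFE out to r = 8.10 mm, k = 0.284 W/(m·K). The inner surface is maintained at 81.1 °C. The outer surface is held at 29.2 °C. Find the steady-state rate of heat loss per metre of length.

Treat each layer as a resistance in series:
  R'_carbon steel = ln(0.00433/0.00387)/(2πk) = 0.1123/(2π·50.8) = 3.519×10^-4 m·K/W
  R'_HDPE = ln(0.00531/0.00433)/(2πk) = 0.2040/(2π·0.441) = 0.07363 m·K/W
  R'_PTFE = ln(0.00810/0.00531)/(2πk) = 0.4223/(2π·0.284) = 0.2366 m·K/W
ΣR = 3.519×10^-4 + 0.07363 + 0.2366 = 0.3106 m·K/W
Q' = ΔT/ΣR = (81.1 °C − 29.2 °C)/0.3106 = 167 W/m

Q' = 167 W/m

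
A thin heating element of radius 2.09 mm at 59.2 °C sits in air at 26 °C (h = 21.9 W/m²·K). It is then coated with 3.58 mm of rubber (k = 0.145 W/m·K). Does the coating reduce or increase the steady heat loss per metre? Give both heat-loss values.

Critical radius for a cylinder: r_cr = k/h = 0.00662 m = 0.662 cm.
Outer radius after coating: r₂ = 0.00209 + 0.00358 = 0.00567 m.
Since r₁ < r_cr and r₂ ≤ r_cr, the coating moves toward the maximum at r_cr — heat loss rises.
Bare: R = 1/(2πr₁h) = 3.477 m·K/W; Q = 33.2/3.477 = 9.55 W/m.
Coated: R = R_cond + R_conv = 2.377 m·K/W; Q = 33.2/2.377 = 14.0 W/m.

increases: 9.55 → 14.0 W/m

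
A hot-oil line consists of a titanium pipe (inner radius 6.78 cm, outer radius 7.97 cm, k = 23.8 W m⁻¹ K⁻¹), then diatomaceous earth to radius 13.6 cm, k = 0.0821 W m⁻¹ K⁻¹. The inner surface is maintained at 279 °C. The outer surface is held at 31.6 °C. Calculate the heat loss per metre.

Resistance network (inner→outer):
  R'_titanium = ln(0.0797/0.0678)/(2πk) = 0.1617/(2π·23.8) = 0.001081 m·K/W
  R'_diatomaceous earth = ln(0.136/0.0797)/(2πk) = 0.5344/(2π·0.0821) = 1.036 m·K/W
ΣR = 0.001081 + 1.036 = 1.037 m·K/W
Q' = ΔT/ΣR = (279 °C − 31.6 °C)/1.037 = 239 W/m

Q' = 239 W/m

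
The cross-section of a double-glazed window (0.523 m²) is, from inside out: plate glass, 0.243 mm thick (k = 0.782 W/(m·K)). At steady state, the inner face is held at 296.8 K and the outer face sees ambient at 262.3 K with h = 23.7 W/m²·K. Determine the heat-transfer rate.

Treat each layer as a resistance in series:
  R_plate glass = L/(kA) = 2.43×10^-4/(0.782·0.523) = 5.942×10^-4 K/W
  R_conv,out = 1/(hA) = 1/(23.7·0.523) = 0.08068 K/W
ΣR = 5.942×10^-4 + 0.08068 = 0.08127 K/W
Q = ΔT/ΣR = (296.8 K − 262.3 K)/0.08127 = 425 W

Q = 425 W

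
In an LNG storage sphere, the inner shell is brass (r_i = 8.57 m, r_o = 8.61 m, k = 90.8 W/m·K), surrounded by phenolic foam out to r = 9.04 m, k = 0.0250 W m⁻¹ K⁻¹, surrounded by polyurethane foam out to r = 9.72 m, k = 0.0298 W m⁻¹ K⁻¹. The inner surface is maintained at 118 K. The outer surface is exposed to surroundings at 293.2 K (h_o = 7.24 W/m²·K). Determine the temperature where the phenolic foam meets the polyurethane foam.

Treat each layer as a resistance in series:
  R_brass = (1/8.57 − 1/8.61)/(4πk) = 5.421×10^-4/(4π·90.8) = 4.751×10^-7 K/W
  R_phenolic foam = (1/8.61 − 1/9.04)/(4πk) = 0.005525/(4π·0.0250) = 0.01759 K/W
  R_polyurethane foam = (1/9.04 − 1/9.72)/(4πk) = 0.007739/(4π·0.0298) = 0.02067 K/W
  R_conv,out = 1/(4πr²h) = 1/(4π·9.72²·7.24) = 1.163×10^-4 K/W
ΣR = 4.751×10^-7 + 0.01759 + 0.02067 + 1.163×10^-4 = 0.03838 K/W
Q = ΔT/ΣR = (118 K − 293.2 K)/0.03838 = -4565 W
From the inner boundary to the phenolic foam/polyurethane foam interface, ΣR_partial = 0.01759 K/W.
T_interface = T_in − Q·ΣR_partial = 118 K − (-4565)(0.01759) = 198.3 K

T = 198.3 K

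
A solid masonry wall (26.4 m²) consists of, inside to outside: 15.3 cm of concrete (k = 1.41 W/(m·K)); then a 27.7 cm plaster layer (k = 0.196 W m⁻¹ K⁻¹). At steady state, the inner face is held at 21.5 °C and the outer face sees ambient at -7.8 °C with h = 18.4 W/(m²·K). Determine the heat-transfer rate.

Q = 491 W

Resistance network (inner→outer):
  R_concrete = L/(kA) = 0.153/(1.41·26.4) = 0.004110 K/W
  R_plaster = L/(kA) = 0.277/(0.196·26.4) = 0.05353 K/W
  R_conv,out = 1/(hA) = 1/(18.4·26.4) = 0.002059 K/W
ΣR = 0.004110 + 0.05353 + 0.002059 = 0.05970 K/W
Q = ΔT/ΣR = (21.5 °C − -7.8 °C)/0.05970 = 491 W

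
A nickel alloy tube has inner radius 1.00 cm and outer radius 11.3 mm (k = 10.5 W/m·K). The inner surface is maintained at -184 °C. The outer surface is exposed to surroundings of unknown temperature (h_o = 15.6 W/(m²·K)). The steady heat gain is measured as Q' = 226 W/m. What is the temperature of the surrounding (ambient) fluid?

T_out = 20.5 °C

Sum the resistances:
  R'_nickel alloy = ln(0.0113/0.0100)/(2πk) = 0.1222/(2π·10.5) = 0.001853 m·K/W
  R'_conv,out = 1/(2πr h) = 1/(2π·0.0113·15.6) = 0.9029 m·K/W
ΣR = 0.9047 m·K/W
ΔT = Q'·ΣR = 226 × 0.9047 = 204.5 K
Heat flows inward, so T_out = T_in + ΔT = -184 + 204.5 = 20.5 °C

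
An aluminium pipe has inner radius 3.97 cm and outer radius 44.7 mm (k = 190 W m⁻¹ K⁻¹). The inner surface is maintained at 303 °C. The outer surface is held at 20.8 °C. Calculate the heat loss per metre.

Q' = 2πk·ΔT/ln(r₂/r₁) = 2π × 190 × 282.2 / ln(0.0447/0.0397) = 2.84×10^6 W/m

Q' = 2840 kW/m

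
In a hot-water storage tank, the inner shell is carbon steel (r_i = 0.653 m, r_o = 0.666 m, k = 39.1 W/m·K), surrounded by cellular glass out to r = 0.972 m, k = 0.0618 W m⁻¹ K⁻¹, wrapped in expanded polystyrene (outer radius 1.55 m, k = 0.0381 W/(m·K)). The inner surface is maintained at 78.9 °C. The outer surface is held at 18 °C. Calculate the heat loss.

Q = 43.2 W

Treat each layer as a resistance in series:
  R_carbon steel = (1/0.653 − 1/0.666)/(4πk) = 0.02989/(4π·39.1) = 6.084×10^-5 K/W
  R_cellular glass = (1/0.666 − 1/0.972)/(4πk) = 0.4727/(4π·0.0618) = 0.6087 K/W
  R_expanded polystyrene = (1/0.972 − 1/1.55)/(4πk) = 0.3836/(4π·0.0381) = 0.8013 K/W
ΣR = 6.084×10^-5 + 0.6087 + 0.8013 = 1.410 K/W
Q = ΔT/ΣR = (78.9 °C − 18 °C)/1.410 = 43.2 W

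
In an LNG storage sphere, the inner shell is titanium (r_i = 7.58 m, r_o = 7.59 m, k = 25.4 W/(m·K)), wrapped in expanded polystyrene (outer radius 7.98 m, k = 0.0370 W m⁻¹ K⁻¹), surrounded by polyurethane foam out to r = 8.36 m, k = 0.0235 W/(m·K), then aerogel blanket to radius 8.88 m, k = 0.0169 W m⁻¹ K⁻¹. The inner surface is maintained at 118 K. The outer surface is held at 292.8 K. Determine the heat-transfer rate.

Q = 2.64 kW

Resistance network (inner→outer):
  R_titanium = (1/7.58 − 1/7.59)/(4πk) = 1.738×10^-4/(4π·25.4) = 5.446×10^-7 K/W
  R_expanded polystyrene = (1/7.59 − 1/7.98)/(4πk) = 0.006439/(4π·0.0370) = 0.01385 K/W
  R_polyurethane foam = (1/7.98 − 1/8.36)/(4πk) = 0.005696/(4π·0.0235) = 0.01929 K/W
  R_aerogel blanket = (1/8.36 − 1/8.88)/(4πk) = 0.007005/(4π·0.0169) = 0.03298 K/W
ΣR = 5.446×10^-7 + 0.01385 + 0.01929 + 0.03298 = 0.06612 K/W
Q = ΔT/ΣR = (118 K − 292.8 K)/0.06612 = -2640 W
(Negative Q ⇒ heat flows inward; heat gain = 2640 W.)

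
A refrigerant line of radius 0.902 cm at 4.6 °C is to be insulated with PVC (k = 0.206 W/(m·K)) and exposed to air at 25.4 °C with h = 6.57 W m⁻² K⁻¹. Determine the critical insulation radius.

r_cr = 3.14 cm

For a cylinder, r_cr = k_ins/h = 0.206/6.57 = 0.0314 m = 3.14 cm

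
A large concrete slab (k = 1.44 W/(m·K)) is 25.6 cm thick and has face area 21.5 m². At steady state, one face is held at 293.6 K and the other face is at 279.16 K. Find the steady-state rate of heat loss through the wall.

Q = 1750 W

Q = kA·ΔT/L = 1.44 × 21.5 × |293.6 K − 279.16 K| / 0.256 = 1750 W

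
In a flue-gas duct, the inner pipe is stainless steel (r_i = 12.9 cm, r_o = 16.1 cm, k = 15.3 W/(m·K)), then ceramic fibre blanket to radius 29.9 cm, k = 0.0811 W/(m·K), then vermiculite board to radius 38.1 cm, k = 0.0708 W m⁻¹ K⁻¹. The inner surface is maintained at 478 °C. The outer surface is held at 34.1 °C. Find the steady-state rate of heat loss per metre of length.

Series thermal resistances, inner to outer:
  R'_stainless steel = ln(0.161/0.129)/(2πk) = 0.2216/(2π·15.3) = 0.002305 m·K/W
  R'_ceramic fibre blanket = ln(0.299/0.161)/(2πk) = 0.6190/(2π·0.0811) = 1.215 m·K/W
  R'_vermiculite board = ln(0.381/0.299)/(2πk) = 0.2424/(2π·0.0708) = 0.5448 m·K/W
ΣR = 0.002305 + 1.215 + 0.5448 = 1.762 m·K/W
Q' = ΔT/ΣR = (478 °C − 34.1 °C)/1.762 = 252 W/m

Q' = 252 W/m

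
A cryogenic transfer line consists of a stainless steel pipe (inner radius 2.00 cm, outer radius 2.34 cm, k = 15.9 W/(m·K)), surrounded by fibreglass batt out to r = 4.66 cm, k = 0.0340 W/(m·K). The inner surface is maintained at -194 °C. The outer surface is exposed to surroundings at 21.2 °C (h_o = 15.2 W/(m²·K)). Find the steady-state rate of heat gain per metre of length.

Q' = 62.4 W/m

Treat each layer as a resistance in series:
  R'_stainless steel = ln(0.0234/0.0200)/(2πk) = 0.1570/(2π·15.9) = 0.001572 m·K/W
  R'_fibreglass batt = ln(0.0466/0.0234)/(2πk) = 0.6889/(2π·0.0340) = 3.225 m·K/W
  R'_conv,out = 1/(2πr h) = 1/(2π·0.0466·15.2) = 0.2247 m·K/W
ΣR = 0.001572 + 3.225 + 0.2247 = 3.451 m·K/W
Q' = ΔT/ΣR = (-194 °C − 21.2 °C)/3.451 = -62.4 W/m
(Negative Q' ⇒ heat flows inward; heat gain = 62.4 W/m.)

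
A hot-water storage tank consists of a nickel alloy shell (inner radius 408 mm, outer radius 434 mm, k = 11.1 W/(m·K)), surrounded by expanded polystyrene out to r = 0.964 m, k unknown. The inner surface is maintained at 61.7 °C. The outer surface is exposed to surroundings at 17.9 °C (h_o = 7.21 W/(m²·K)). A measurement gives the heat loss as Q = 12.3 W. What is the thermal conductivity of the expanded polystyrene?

k = 0.0284 W/m·K

ΣR = ΔT/Q = |61.7 − 17.9|/12.3 = 3.561 K/W
Known resistances:
  R_nickel alloy = (1/0.408 − 1/0.434)/(4πk) = 0.1468/(4π·11.1) = 0.001053 K/W
  R_conv,out = 1/(4πr²h) = 1/(4π·0.964²·7.21) = 0.01188 K/W
R_expanded polystyrene = ΣR − ΣR_known = 3.561 − 0.01293 = 3.548 K/W
(1/r₁−1/r₂)/(4πk) = 3.548 ⇒ k = 1.267/(4π·3.548) = 0.0284 W/m·K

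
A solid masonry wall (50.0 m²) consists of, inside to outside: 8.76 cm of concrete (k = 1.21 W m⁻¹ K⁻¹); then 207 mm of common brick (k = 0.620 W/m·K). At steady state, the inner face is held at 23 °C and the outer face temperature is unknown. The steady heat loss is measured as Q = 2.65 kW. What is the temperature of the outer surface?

Sum the resistances:
  R_concrete = L/(kA) = 0.0876/(1.21·50.0) = 0.001448 K/W
  R_common brick = L/(kA) = 0.207/(0.620·50.0) = 0.006677 K/W
ΣR = 0.008125 K/W
ΔT = Q·ΣR = 2650 × 0.008125 = 21.53 K
Heat flows outward, so T_out = T_in − ΔT = 23 − 21.53 = 1.47 °C

T_out = 1.47 °C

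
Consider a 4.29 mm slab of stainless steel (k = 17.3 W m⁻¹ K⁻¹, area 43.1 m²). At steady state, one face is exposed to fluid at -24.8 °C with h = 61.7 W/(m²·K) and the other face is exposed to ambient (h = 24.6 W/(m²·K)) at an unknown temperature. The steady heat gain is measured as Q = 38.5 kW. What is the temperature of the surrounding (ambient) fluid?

Series resistances:
  R_conv,in = 1/(hA) = 1/(61.7·43.1) = 3.760×10^-4 K/W
  R_stainless steel = L/(kA) = 0.00429/(17.3·43.1) = 5.754×10^-6 K/W
  R_conv,out = 1/(hA) = 1/(24.6·43.1) = 9.432×10^-4 K/W
ΣR = 0.001325 K/W
ΔT = Q·ΣR = 38500 × 0.001325 = 51.01 K
Heat flows inward, so T_out = T_in + ΔT = -24.8 + 51.01 = 26.2 °C

T_out = 26.2 °C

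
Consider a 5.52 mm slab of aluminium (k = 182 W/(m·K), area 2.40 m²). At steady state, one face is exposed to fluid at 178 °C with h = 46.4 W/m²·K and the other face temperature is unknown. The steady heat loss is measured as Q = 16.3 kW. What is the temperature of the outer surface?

T_out = 31.4 °C

Sum the resistances:
  R_conv,in = 1/(hA) = 1/(46.4·2.40) = 0.008980 K/W
  R_aluminium = L/(kA) = 0.00552/(182·2.40) = 1.264×10^-5 K/W
ΣR = 0.008993 K/W
ΔT = Q·ΣR = 16300 × 0.008993 = 146.6 K
Heat flows outward, so T_out = T_in − ΔT = 178 − 146.6 = 31.4 °C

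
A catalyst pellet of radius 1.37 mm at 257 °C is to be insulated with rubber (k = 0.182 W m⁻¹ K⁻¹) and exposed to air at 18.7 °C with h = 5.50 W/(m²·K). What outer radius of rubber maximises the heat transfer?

For a sphere, r_cr = 2k_ins/h = 2·0.182/5.50 = 0.0662 m = 6.62 cm

r_cr = 6.62 cm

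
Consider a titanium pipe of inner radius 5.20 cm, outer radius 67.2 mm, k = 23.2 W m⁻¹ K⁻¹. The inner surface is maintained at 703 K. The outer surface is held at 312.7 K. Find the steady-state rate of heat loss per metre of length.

Q' = 222 kW/m

Q' = 2πk·ΔT/ln(r₂/r₁) = 2π × 23.2 × 390.3 / ln(0.0672/0.0520) = 2.22×10^5 W/m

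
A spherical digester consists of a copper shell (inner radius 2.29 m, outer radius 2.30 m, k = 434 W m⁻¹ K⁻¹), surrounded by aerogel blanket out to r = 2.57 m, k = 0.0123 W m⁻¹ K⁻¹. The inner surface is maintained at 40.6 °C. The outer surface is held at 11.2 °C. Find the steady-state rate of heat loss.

Q = 99.5 W

Treat each layer as a resistance in series:
  R_copper = (1/2.29 − 1/2.30)/(4πk) = 0.001899/(4π·434) = 3.481×10^-7 K/W
  R_aerogel blanket = (1/2.30 − 1/2.57)/(4πk) = 0.04568/(4π·0.0123) = 0.2955 K/W
ΣR = 3.481×10^-7 + 0.2955 = 0.2955 K/W
Q = ΔT/ΣR = (40.6 °C − 11.2 °C)/0.2955 = 99.5 W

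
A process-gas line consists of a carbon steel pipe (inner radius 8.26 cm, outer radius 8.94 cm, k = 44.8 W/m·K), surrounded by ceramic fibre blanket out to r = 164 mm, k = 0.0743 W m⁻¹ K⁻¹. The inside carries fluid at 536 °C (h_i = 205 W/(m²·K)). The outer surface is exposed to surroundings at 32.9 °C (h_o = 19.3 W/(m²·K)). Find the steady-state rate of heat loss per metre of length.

Q' = 370 W/m

Series thermal resistances, inner to outer:
  R'_conv,in = 1/(2πr h) = 1/(2π·0.0826·205) = 0.009399 m·K/W
  R'_carbon steel = ln(0.0894/0.0826)/(2πk) = 0.07911/(2π·44.8) = 2.810×10^-4 m·K/W
  R'_ceramic fibre blanket = ln(0.164/0.0894)/(2πk) = 0.6067/(2π·0.0743) = 1.300 m·K/W
  R'_conv,out = 1/(2πr h) = 1/(2π·0.164·19.3) = 0.05028 m·K/W
ΣR = 0.009399 + 2.810×10^-4 + 1.300 + 0.05028 = 1.360 m·K/W
Q' = ΔT/ΣR = (536 °C − 32.9 °C)/1.360 = 370 W/m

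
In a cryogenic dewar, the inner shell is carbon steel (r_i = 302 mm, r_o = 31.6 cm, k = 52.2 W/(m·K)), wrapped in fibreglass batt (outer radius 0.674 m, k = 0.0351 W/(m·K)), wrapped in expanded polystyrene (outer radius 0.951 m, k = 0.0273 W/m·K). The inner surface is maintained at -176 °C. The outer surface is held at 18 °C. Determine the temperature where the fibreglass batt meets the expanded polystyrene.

Series thermal resistances, inner to outer:
  R_carbon steel = (1/0.302 − 1/0.316)/(4πk) = 0.1467/(4π·52.2) = 2.236×10^-4 K/W
  R_fibreglass batt = (1/0.316 − 1/0.674)/(4πk) = 1.681/(4π·0.0351) = 3.811 K/W
  R_expanded polystyrene = (1/0.674 − 1/0.951)/(4πk) = 0.4322/(4π·0.0273) = 1.260 K/W
ΣR = 2.236×10^-4 + 3.811 + 1.260 = 5.071 K/W
Q = ΔT/ΣR = (-176 °C − 18 °C)/5.071 = -38.26 W
From the inner boundary to the fibreglass batt/expanded polystyrene interface, ΣR_partial = 3.811 K/W.
T_interface = T_in − Q·ΣR_partial = -176 °C − (-38.26)(3.811) = -30.2 °C

T = -30.2 °C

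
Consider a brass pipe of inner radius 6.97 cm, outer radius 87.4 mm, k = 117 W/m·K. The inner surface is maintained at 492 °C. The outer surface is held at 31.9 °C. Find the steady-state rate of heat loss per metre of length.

Q' = 1490 kW/m

Q' = 2πk·ΔT/ln(r₂/r₁) = 2π × 117 × 460.1 / ln(0.0874/0.0697) = 1.49×10^6 W/m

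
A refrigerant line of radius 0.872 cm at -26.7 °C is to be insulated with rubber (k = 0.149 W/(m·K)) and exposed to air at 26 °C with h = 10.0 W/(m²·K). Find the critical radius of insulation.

For a cylinder, r_cr = k_ins/h = 0.149/10.0 = 0.0149 m = 1.49 cm

r_cr = 1.49 cm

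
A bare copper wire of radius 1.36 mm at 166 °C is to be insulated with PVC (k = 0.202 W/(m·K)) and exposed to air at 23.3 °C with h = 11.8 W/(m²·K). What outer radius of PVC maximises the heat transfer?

r_cr = 1.71 cm

For a cylinder, r_cr = k_ins/h = 0.202/11.8 = 0.0171 m = 1.71 cm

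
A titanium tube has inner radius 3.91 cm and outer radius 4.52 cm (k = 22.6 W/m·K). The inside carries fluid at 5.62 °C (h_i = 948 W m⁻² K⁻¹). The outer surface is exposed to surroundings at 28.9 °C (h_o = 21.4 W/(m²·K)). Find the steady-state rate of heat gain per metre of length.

Series thermal resistances, inner to outer:
  R'_conv,in = 1/(2πr h) = 1/(2π·0.0391·948) = 0.004294 m·K/W
  R'_titanium = ln(0.0452/0.0391)/(2πk) = 0.1450/(2π·22.6) = 0.001021 m·K/W
  R'_conv,out = 1/(2πr h) = 1/(2π·0.0452·21.4) = 0.1645 m·K/W
ΣR = 0.004294 + 0.001021 + 0.1645 = 0.1698 m·K/W
Q' = ΔT/ΣR = (5.62 °C − 28.9 °C)/0.1698 = -137 W/m
(Negative Q' ⇒ heat flows inward; heat gain = 137 W/m.)

Q' = 137 W/m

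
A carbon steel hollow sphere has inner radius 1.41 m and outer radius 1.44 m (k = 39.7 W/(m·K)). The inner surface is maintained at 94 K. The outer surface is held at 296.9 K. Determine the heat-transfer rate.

Q = 6850 kW

Q = 4πk·ΔT/(1/r₁ − 1/r₂) = 4π × 39.7 × 202.9 / (1/1.41 − 1/1.44) = 6.85×10^6 W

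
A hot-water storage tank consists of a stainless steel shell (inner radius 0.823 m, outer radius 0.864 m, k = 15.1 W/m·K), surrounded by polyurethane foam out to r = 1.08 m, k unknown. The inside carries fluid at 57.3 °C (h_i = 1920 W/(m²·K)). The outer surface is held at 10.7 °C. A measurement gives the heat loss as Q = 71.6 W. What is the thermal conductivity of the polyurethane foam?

ΣR = ΔT/Q = |57.3 − 10.7|/71.6 = 0.6508 K/W
Known resistances:
  R_conv,in = 1/(4πr²h) = 1/(4π·0.823²·1920) = 6.119×10^-5 K/W
  R_stainless steel = (1/0.823 − 1/0.864)/(4πk) = 0.05766/(4π·15.1) = 3.039×10^-4 K/W
R_polyurethane foam = ΣR − ΣR_known = 0.6508 − 3.651×10^-4 = 0.6504 K/W
(1/r₁−1/r₂)/(4πk) = 0.6504 ⇒ k = 0.2315/(4π·0.6504) = 0.0283 W/m·K

k = 0.0283 W/m·K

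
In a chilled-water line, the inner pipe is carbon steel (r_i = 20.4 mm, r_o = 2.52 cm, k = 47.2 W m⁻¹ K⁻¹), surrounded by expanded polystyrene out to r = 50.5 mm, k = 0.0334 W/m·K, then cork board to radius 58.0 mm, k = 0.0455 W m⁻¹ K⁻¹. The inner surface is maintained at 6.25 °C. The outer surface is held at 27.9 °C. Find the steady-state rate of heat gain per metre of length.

Resistance network (inner→outer):
  R'_carbon steel = ln(0.0252/0.0204)/(2πk) = 0.2113/(2π·47.2) = 7.125×10^-4 m·K/W
  R'_expanded polystyrene = ln(0.0505/0.0252)/(2πk) = 0.6951/(2π·0.0334) = 3.312 m·K/W
  R'_cork board = ln(0.0580/0.0505)/(2πk) = 0.1385/(2π·0.0455) = 0.4844 m·K/W
ΣR = 7.125×10^-4 + 3.312 + 0.4844 = 3.797 m·K/W
Q' = ΔT/ΣR = (6.25 °C − 27.9 °C)/3.797 = -5.70 W/m
(Negative Q' ⇒ heat flows inward; heat gain = 5.70 W/m.)

Q' = 5.70 W/m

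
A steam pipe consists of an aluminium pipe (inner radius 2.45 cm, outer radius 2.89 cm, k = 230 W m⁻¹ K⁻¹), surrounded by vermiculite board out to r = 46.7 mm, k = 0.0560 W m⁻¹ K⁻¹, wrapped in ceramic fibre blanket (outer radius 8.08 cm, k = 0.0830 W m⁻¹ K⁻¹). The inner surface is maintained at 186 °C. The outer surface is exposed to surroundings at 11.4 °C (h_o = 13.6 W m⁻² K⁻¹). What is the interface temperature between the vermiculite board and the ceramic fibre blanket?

T = 93.0 °C

Resistance network (inner→outer):
  R'_aluminium = ln(0.0289/0.0245)/(2πk) = 0.1652/(2π·230) = 1.143×10^-4 m·K/W
  R'_vermiculite board = ln(0.0467/0.0289)/(2πk) = 0.4799/(2π·0.0560) = 1.364 m·K/W
  R'_ceramic fibre blanket = ln(0.0808/0.0467)/(2πk) = 0.5482/(2π·0.0830) = 1.051 m·K/W
  R'_conv,out = 1/(2πr h) = 1/(2π·0.0808·13.6) = 0.1448 m·K/W
ΣR = 1.143×10^-4 + 1.364 + 1.051 + 0.1448 = 2.560 m·K/W
Q' = ΔT/ΣR = (186 °C − 11.4 °C)/2.560 = 68.20 W/m
From the inner boundary to the vermiculite board/ceramic fibre blanket interface, ΣR_partial = 1.364 m·K/W.
T_interface = T_in − Q'·ΣR_partial = 186 °C − (68.20)(1.364) = 93.0 °C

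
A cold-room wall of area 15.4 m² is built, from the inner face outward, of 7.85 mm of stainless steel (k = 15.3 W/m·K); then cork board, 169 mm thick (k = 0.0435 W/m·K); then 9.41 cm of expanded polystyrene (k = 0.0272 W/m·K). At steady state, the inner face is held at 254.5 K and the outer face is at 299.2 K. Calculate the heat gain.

Q = 93.7 W

Resistance network (inner→outer):
  R_stainless steel = L/(kA) = 0.00785/(15.3·15.4) = 3.332×10^-5 K/W
  R_cork board = L/(kA) = 0.169/(0.0435·15.4) = 0.2523 K/W
  R_expanded polystyrene = L/(kA) = 0.0941/(0.0272·15.4) = 0.2246 K/W
ΣR = 3.332×10^-5 + 0.2523 + 0.2246 = 0.4769 K/W
Q = ΔT/ΣR = (254.5 K − 299.2 K)/0.4769 = -93.7 W
(Negative Q ⇒ heat flows inward; heat gain = 93.7 W.)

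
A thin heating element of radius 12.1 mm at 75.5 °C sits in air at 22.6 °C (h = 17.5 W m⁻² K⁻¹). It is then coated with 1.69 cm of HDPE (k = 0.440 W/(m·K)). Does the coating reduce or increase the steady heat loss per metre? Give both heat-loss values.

Critical radius for a cylinder: r_cr = k/h = 0.0251 m = 2.51 cm.
Outer radius after coating: r₂ = 0.0121 + 0.0169 = 0.0290 m.
r₁ < r_cr < r₂: heat loss rises to a maximum at r_cr then falls. Whether the coating helps depends on whether Q(r₂) has dropped back below Q(r₁).
Bare: R = 1/(2πr₁h) = 0.7516 m·K/W; Q = 52.9/0.7516 = 70.4 W/m.
Coated: R = R_cond + R_conv = 0.6298 m·K/W; Q = 52.9/0.6298 = 84.0 W/m.

increases: 70.4 → 84.0 W/m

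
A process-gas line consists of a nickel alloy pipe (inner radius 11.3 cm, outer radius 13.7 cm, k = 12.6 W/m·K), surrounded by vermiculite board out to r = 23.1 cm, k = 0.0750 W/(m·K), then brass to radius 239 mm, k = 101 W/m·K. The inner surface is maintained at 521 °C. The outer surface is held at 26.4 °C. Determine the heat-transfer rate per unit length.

Q' = 445 W/m

Resistance network (inner→outer):
  R'_nickel alloy = ln(0.137/0.113)/(2πk) = 0.1926/(2π·12.6) = 0.002433 m·K/W
  R'_vermiculite board = ln(0.231/0.137)/(2πk) = 0.5224/(2π·0.0750) = 1.109 m·K/W
  R'_brass = ln(0.239/0.231)/(2πk) = 0.03405/(2π·101) = 5.365×10^-5 m·K/W
ΣR = 0.002433 + 1.109 + 5.365×10^-5 = 1.111 m·K/W
Q' = ΔT/ΣR = (521 °C − 26.4 °C)/1.111 = 445 W/m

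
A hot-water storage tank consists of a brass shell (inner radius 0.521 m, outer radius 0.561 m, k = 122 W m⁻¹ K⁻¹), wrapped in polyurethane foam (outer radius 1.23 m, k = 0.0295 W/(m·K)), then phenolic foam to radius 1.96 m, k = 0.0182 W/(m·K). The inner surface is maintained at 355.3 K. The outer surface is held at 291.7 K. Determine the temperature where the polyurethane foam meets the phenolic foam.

Resistance network (inner→outer):
  R_brass = (1/0.521 − 1/0.561)/(4πk) = 0.1369/(4π·122) = 8.927×10^-5 K/W
  R_polyurethane foam = (1/0.561 − 1/1.23)/(4πk) = 0.9695/(4π·0.0295) = 2.615 K/W
  R_phenolic foam = (1/1.23 − 1/1.96)/(4πk) = 0.3028/(4π·0.0182) = 1.324 K/W
ΣR = 8.927×10^-5 + 2.615 + 1.324 = 3.939 K/W
Q = ΔT/ΣR = (355.3 K − 291.7 K)/3.939 = 16.15 W
From the inner boundary to the polyurethane foam/phenolic foam interface, ΣR_partial = 2.615 K/W.
T_interface = T_in − Q·ΣR_partial = 355.3 K − (16.15)(2.615) = 313.1 K

T = 313.1 K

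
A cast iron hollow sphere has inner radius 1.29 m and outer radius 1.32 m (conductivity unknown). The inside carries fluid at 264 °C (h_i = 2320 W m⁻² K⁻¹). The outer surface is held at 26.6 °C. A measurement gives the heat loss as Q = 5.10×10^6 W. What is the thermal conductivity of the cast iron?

k = 54.1 W/m·K

ΣR = ΔT/Q = |264 − 26.6|/5.10×10^6 = 4.655×10^-5 K/W
Known resistances:
  R_conv,in = 1/(4πr²h) = 1/(4π·1.29²·2320) = 2.061×10^-5 K/W
R_cast iron = ΣR − ΣR_known = 4.655×10^-5 − 2.061×10^-5 = 2.594×10^-5 K/W
(1/r₁−1/r₂)/(4πk) = 2.594×10^-5 ⇒ k = 0.01762/(4π·2.594×10^-5) = 54.1 W/m·K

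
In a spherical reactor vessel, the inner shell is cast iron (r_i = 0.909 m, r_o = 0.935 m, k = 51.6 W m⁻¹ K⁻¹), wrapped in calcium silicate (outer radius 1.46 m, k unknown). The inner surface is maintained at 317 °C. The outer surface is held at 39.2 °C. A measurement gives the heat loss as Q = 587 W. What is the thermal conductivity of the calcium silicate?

k = 0.0647 W/m·K

ΣR = ΔT/Q = |317 − 39.2|/587 = 0.4733 K/W
Known resistances:
  R_cast iron = (1/0.909 − 1/0.935)/(4πk) = 0.03059/(4π·51.6) = 4.718×10^-5 K/W
R_calcium silicate = ΣR − ΣR_known = 0.4733 − 4.718×10^-5 = 0.4733 K/W
(1/r₁−1/r₂)/(4πk) = 0.4733 ⇒ k = 0.3846/(4π·0.4733) = 0.0647 W/m·K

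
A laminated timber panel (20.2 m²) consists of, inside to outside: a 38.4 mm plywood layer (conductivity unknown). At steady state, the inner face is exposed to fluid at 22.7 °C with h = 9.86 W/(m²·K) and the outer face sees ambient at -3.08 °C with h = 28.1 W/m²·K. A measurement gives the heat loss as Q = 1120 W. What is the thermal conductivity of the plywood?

k = 0.117 W/m·K

ΣR = ΔT/Q = |22.7 − -3.08|/1120 = 0.02302 K/W
Known resistances:
  R_conv,in = 1/(hA) = 1/(9.86·20.2) = 0.005021 K/W
  R_conv,out = 1/(hA) = 1/(28.1·20.2) = 0.001762 K/W
R_plywood = ΣR − ΣR_known = 0.02302 − 0.006783 = 0.01624 K/W
L/(kA) = 0.01624 ⇒ k = 0.0384/(0.01624·20.2) = 0.117 W/m·K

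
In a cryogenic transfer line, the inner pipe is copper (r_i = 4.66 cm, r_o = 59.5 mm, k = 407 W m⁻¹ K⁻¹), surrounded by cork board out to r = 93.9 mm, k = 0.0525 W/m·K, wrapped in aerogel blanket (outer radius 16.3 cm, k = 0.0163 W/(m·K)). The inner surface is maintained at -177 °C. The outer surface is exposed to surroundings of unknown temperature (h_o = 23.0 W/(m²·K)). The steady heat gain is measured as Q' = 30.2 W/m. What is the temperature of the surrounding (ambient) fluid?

T_out = 28.7 °C

Series resistances:
  R'_copper = ln(0.0595/0.0466)/(2πk) = 0.2444/(2π·407) = 9.556×10^-5 m·K/W
  R'_cork board = ln(0.0939/0.0595)/(2πk) = 0.4563/(2π·0.0525) = 1.383 m·K/W
  R'_aerogel blanket = ln(0.163/0.0939)/(2πk) = 0.5515/(2π·0.0163) = 5.385 m·K/W
  R'_conv,out = 1/(2πr h) = 1/(2π·0.163·23.0) = 0.04245 m·K/W
ΣR = 6.811 m·K/W
ΔT = Q'·ΣR = 30.2 × 6.811 = 205.7 K
Heat flows inward, so T_out = T_in + ΔT = -177 + 205.7 = 28.7 °C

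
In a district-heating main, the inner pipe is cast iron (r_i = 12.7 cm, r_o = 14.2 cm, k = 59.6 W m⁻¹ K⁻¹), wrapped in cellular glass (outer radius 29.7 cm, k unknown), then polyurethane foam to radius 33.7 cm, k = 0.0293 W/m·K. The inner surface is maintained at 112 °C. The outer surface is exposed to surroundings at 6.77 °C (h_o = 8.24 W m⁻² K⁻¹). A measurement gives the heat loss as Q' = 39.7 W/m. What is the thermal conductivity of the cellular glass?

k = 0.0616 W/m·K

ΣR = ΔT/Q' = |112 − 6.77|/39.7 = 2.651 m·K/W
Known resistances:
  R'_cast iron = ln(0.142/0.127)/(2πk) = 0.1116/(2π·59.6) = 2.981×10^-4 m·K/W
  R'_polyurethane foam = ln(0.337/0.297)/(2πk) = 0.1264/(2π·0.0293) = 0.6863 m·K/W
  R'_conv,out = 1/(2πr h) = 1/(2π·0.337·8.24) = 0.05731 m·K/W
R_cellular glass = ΣR − ΣR_known = 2.651 − 0.7439 = 1.907 m·K/W
ln(r₂/r₁)/(2πk) = 1.907 ⇒ k = 0.7379/(2π·1.907) = 0.0616 W/m·K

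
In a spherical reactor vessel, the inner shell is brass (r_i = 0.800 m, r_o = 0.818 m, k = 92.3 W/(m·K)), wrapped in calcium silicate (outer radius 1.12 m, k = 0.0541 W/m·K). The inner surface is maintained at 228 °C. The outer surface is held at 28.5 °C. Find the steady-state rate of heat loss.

Q = 411 W

Resistance network (inner→outer):
  R_brass = (1/0.800 − 1/0.818)/(4πk) = 0.02751/(4π·92.3) = 2.371×10^-5 K/W
  R_calcium silicate = (1/0.818 − 1/1.12)/(4πk) = 0.3296/(4π·0.0541) = 0.4849 K/W
ΣR = 2.371×10^-5 + 0.4849 = 0.4849 K/W
Q = ΔT/ΣR = (228 °C − 28.5 °C)/0.4849 = 411 W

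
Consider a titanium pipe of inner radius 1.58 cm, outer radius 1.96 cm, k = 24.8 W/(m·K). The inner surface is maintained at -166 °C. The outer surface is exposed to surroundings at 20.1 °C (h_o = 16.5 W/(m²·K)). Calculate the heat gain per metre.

Q' = 377 W/m

Series thermal resistances, inner to outer:
  R'_titanium = ln(0.0196/0.0158)/(2πk) = 0.2155/(2π·24.8) = 0.001383 m·K/W
  R'_conv,out = 1/(2πr h) = 1/(2π·0.0196·16.5) = 0.4921 m·K/W
ΣR = 0.001383 + 0.4921 = 0.4935 m·K/W
Q' = ΔT/ΣR = (-166 °C − 20.1 °C)/0.4935 = -377 W/m
(Negative Q' ⇒ heat flows inward; heat gain = 377 W/m.)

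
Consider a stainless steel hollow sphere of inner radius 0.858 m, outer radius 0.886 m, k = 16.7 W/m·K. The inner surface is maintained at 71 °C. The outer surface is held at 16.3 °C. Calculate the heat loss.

Q = 312 kW

Q = 4πk·ΔT/(1/r₁ − 1/r₂) = 4π × 16.7 × 54.7 / (1/0.858 − 1/0.886) = 3.12×10^5 W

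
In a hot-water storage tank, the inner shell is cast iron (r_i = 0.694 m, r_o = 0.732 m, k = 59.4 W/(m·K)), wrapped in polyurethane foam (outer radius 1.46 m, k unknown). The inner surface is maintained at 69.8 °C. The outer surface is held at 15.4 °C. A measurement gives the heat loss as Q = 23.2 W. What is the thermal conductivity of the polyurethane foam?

k = 0.0231 W/m·K

ΣR = ΔT/Q = |69.8 − 15.4|/23.2 = 2.345 K/W
Known resistances:
  R_cast iron = (1/0.694 − 1/0.732)/(4πk) = 0.07480/(4π·59.4) = 1.002×10^-4 K/W
R_polyurethane foam = ΣR − ΣR_known = 2.345 − 1.002×10^-4 = 2.345 K/W
(1/r₁−1/r₂)/(4πk) = 2.345 ⇒ k = 0.6812/(4π·2.345) = 0.0231 W/m·K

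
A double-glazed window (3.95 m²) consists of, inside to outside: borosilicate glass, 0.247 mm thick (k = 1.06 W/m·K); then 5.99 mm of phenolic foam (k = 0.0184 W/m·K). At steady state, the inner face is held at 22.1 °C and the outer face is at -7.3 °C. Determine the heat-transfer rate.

Q = 356 W

Resistance network (inner→outer):
  R_borosilicate glass = L/(kA) = 2.47×10^-4/(1.06·3.95) = 5.899×10^-5 K/W
  R_phenolic foam = L/(kA) = 0.00599/(0.0184·3.95) = 0.08242 K/W
ΣR = 5.899×10^-5 + 0.08242 = 0.08248 K/W
Q = ΔT/ΣR = (22.1 °C − -7.3 °C)/0.08248 = 356 W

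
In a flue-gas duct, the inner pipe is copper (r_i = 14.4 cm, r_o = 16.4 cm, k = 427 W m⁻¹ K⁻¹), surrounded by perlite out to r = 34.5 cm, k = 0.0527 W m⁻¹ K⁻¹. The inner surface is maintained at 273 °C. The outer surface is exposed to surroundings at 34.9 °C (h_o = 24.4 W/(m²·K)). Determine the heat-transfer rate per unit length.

Q' = 105 W/m

Series thermal resistances, inner to outer:
  R'_copper = ln(0.164/0.144)/(2πk) = 0.1301/(2π·427) = 4.847×10^-5 m·K/W
  R'_perlite = ln(0.345/0.164)/(2πk) = 0.7437/(2π·0.0527) = 2.246 m·K/W
  R'_conv,out = 1/(2πr h) = 1/(2π·0.345·24.4) = 0.01891 m·K/W
ΣR = 4.847×10^-5 + 2.246 + 0.01891 = 2.265 m·K/W
Q' = ΔT/ΣR = (273 °C − 34.9 °C)/2.265 = 105 W/m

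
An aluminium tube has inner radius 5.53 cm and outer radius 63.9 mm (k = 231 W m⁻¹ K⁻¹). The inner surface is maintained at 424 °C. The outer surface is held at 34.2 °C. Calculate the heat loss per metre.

Q' = 2πk·ΔT/ln(r₂/r₁) = 2π × 231 × 389.8 / ln(0.0639/0.0553) = 3.91×10^6 W/m

Q' = 3910 kW/m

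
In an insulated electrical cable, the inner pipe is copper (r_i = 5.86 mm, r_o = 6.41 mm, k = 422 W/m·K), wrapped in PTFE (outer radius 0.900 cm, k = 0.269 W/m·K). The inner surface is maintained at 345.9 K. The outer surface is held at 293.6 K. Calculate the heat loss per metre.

Resistance network (inner→outer):
  R'_copper = ln(0.00641/0.00586)/(2πk) = 0.08971/(2π·422) = 3.383×10^-5 m·K/W
  R'_PTFE = ln(0.00900/0.00641)/(2πk) = 0.3394/(2π·0.269) = 0.2008 m·K/W
ΣR = 3.383×10^-5 + 0.2008 = 0.2008 m·K/W
Q' = ΔT/ΣR = (345.9 K − 293.6 K)/0.2008 = 260 W/m

Q' = 260 W/m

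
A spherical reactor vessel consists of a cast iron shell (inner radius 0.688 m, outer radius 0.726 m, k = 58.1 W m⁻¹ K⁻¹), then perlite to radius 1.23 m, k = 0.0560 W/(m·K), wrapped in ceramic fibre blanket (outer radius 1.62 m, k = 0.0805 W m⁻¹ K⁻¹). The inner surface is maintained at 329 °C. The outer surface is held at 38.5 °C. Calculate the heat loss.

Q = 292 W

Resistance network (inner→outer):
  R_cast iron = (1/0.688 − 1/0.726)/(4πk) = 0.07608/(4π·58.1) = 1.042×10^-4 K/W
  R_perlite = (1/0.726 − 1/1.23)/(4πk) = 0.5644/(4π·0.0560) = 0.8020 K/W
  R_ceramic fibre blanket = (1/1.23 − 1/1.62)/(4πk) = 0.1957/(4π·0.0805) = 0.1935 K/W
ΣR = 1.042×10^-4 + 0.8020 + 0.1935 = 0.9956 K/W
Q = ΔT/ΣR = (329 °C − 38.5 °C)/0.9956 = 292 W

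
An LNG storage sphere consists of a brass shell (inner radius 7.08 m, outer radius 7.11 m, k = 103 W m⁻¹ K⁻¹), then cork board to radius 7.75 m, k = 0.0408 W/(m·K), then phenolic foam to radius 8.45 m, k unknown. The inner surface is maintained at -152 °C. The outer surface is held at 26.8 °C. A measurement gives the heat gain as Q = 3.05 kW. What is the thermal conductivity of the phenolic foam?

k = 0.0236 W/m·K

ΣR = ΔT/Q = |-152 − 26.8|/3050 = 0.05862 K/W
Known resistances:
  R_brass = (1/7.08 − 1/7.11)/(4πk) = 5.960×10^-4/(4π·103) = 4.604×10^-7 K/W
  R_cork board = (1/7.11 − 1/7.75)/(4πk) = 0.01161/(4π·0.0408) = 0.02265 K/W
R_phenolic foam = ΣR − ΣR_known = 0.05862 − 0.02265 = 0.03597 K/W
(1/r₁−1/r₂)/(4πk) = 0.03597 ⇒ k = 0.01069/(4π·0.03597) = 0.0236 W/m·K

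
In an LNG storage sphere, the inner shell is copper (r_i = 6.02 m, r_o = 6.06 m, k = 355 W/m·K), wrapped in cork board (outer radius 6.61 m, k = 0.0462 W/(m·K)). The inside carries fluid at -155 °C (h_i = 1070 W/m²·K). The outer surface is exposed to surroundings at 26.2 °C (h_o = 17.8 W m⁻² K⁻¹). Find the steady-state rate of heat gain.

Resistance network (inner→outer):
  R_conv,in = 1/(4πr²h) = 1/(4π·6.02²·1070) = 2.052×10^-6 K/W
  R_copper = (1/6.02 − 1/6.06)/(4πk) = 0.001096/(4π·355) = 2.458×10^-7 K/W
  R_cork board = (1/6.06 − 1/6.61)/(4πk) = 0.01373/(4π·0.0462) = 0.02365 K/W
  R_conv,out = 1/(4πr²h) = 1/(4π·6.61²·17.8) = 1.023×10^-4 K/W
ΣR = 2.052×10^-6 + 2.458×10^-7 + 0.02365 + 1.023×10^-4 = 0.02375 K/W
Q = ΔT/ΣR = (-155 °C − 26.2 °C)/0.02375 = -7630 W
(Negative Q ⇒ heat flows inward; heat gain = 7630 W.)

Q = 7.63 kW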